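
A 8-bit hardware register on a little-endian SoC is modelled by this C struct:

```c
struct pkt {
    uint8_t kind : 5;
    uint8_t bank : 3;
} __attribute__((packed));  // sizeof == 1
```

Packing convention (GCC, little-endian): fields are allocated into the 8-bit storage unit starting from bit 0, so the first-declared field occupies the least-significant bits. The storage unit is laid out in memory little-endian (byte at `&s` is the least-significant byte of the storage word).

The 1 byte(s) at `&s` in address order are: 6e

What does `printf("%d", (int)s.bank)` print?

[0]=0x6e (little-endian) → word 0x6e
kind:5 @ bit 0 → (0x6e>>0)&0x1f = 0xe
bank:3 @ bit 5 → (0x6e>>5)&0x7 = 0x3  ←

3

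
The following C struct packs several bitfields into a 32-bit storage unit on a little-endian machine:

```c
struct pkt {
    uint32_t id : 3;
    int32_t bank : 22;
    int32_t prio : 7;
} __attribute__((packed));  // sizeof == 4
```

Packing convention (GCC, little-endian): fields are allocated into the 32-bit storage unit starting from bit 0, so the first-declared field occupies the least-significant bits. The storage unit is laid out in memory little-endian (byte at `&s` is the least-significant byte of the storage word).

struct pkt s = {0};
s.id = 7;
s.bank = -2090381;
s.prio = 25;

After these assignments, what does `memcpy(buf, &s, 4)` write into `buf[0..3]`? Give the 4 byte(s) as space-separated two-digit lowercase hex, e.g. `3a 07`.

id (3b) val=7 bits=0x7 at bit 0: 0x00000007
bank (22b) val=-2090381 bits=0x201a73 at bit 3: 0x0100d39f
prio (7b) val=25 bits=0x19 at bit 25: 0x3300d39f
word = 0x3300d39f → little-endian bytes:
  [0]=0x9f  [1]=0xd3  [2]=0x00  [3]=0x33

9f d3 00 33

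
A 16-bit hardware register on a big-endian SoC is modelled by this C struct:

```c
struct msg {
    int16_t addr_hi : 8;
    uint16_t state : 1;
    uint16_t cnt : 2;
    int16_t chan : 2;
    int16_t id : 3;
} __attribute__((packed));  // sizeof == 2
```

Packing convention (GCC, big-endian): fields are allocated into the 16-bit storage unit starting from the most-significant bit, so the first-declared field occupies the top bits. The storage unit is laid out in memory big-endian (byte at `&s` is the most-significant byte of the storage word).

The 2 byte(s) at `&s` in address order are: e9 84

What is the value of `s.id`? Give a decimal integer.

[0]=0xe9 [1]=0x84 (big-endian) → word 0xe984
addr_hi:8 @ bit 8 → (0xe984>>8)&0xff = 0xe9
state:1 @ bit 7 → (0xe984>>7)&0x1 = 0x1
cnt:2 @ bit 5 → (0xe984>>5)&0x3 = 0x0
chan:2 @ bit 3 → (0xe984>>3)&0x3 = 0x0
id:3 @ bit 0 → (0xe984>>0)&0x7 = 0x4  ←
id signed 3b, MSB=1: 4 - 8 = -4

-4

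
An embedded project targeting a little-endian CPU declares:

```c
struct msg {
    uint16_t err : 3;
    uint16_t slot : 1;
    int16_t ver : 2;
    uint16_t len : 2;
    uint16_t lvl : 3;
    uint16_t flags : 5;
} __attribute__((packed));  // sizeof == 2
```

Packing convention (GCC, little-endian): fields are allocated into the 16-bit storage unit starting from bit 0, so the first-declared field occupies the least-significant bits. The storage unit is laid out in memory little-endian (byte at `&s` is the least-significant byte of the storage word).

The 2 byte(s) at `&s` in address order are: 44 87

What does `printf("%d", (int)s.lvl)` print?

[0]=0x44 [1]=0x87 (little-endian) → word 0x8744
err [0+:3] = (word>>0) & 0x7 = 4
slot [3+:1] = (word>>3) & 0x1 = 0
ver [4+:2] = (word>>4) & 0x3 = 0
len [6+:2] = (word>>6) & 0x3 = 1
lvl [8+:3] = (word>>8) & 0x7 = 7  ←
flags [11+:5] = (word>>11) & 0x1f = 16

7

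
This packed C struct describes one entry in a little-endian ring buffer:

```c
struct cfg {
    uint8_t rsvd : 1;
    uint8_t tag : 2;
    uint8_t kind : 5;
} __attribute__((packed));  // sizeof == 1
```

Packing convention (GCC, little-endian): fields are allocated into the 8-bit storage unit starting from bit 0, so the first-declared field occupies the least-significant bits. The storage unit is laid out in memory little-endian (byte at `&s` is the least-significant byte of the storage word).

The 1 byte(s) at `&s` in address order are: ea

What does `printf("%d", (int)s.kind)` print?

[0]=0xea (little-endian) → word 0xea
rsvd:1 @ bit 0 → (0xea>>0)&0x1 = 0x0
tag:2 @ bit 1 → (0xea>>1)&0x3 = 0x1
kind:5 @ bit 3 → (0xea>>3)&0x1f = 0x1d  ←

29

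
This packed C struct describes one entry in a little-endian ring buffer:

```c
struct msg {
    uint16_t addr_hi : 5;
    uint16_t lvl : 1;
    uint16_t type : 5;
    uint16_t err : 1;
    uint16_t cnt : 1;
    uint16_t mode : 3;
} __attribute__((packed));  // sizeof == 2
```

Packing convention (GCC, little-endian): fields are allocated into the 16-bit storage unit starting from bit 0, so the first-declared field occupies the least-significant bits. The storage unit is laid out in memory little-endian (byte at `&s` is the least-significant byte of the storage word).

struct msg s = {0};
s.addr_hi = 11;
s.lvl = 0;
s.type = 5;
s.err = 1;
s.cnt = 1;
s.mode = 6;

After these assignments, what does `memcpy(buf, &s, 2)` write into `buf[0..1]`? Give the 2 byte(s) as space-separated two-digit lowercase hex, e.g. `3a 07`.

4b d9

addr_hi:5 = 11 → 0xb << 0 → word 0x000b
lvl:1 = 0 → 0x0 << 5 → word 0x000b
type:5 = 5 → 0x5 << 6 → word 0x014b
err:1 = 1 → 0x1 << 11 → word 0x094b
cnt:1 = 1 → 0x1 << 12 → word 0x194b
mode:3 = 6 → 0x6 << 13 → word 0xd94b
word = 0xd94b → little-endian bytes:
  [0]=0x4b  [1]=0xd9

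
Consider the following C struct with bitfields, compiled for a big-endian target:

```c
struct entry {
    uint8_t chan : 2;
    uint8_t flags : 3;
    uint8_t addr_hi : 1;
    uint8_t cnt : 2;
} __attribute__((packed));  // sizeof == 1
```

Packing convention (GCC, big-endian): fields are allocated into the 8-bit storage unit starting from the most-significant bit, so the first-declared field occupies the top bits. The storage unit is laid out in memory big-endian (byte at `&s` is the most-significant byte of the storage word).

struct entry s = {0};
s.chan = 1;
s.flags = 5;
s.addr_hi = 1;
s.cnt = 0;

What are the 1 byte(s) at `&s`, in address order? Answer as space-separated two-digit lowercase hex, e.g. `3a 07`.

6c

[6+:2] chan=1 & 0x3 = 0x1; word=0x40
[3+:3] flags=5 & 0x7 = 0x5; word=0x68
[2+:1] addr_hi=1 & 0x1 = 0x1; word=0x6c
[0+:2] cnt=0 & 0x3 = 0x0; word=0x6c
word = 0x6c → big-endian bytes:
  [0]=0x6c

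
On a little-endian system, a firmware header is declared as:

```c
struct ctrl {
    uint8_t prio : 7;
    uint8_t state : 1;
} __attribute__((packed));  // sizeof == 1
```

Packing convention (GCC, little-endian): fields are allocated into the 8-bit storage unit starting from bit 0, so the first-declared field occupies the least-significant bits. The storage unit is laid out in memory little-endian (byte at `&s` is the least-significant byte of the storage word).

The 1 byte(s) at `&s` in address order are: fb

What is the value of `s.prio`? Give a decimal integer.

123

[0]=0xfb (little-endian) → word 0xfb
prio:7 @ bit 0 → (0xfb>>0)&0x7f = 0x7b  ←
state:1 @ bit 7 → (0xfb>>7)&0x1 = 0x1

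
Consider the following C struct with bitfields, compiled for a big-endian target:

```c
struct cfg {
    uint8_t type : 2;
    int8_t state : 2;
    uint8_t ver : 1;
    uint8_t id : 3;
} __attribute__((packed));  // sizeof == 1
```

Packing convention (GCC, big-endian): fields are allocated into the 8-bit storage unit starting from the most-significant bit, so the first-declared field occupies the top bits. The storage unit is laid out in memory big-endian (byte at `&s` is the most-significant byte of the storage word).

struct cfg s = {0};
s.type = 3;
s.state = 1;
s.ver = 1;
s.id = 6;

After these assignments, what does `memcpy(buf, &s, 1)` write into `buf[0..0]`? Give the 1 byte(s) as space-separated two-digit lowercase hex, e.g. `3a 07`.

type (2b) val=3 bits=0x3 at bit 6: 0xc0
state (2b) val=1 bits=0x1 at bit 4: 0xd0
ver (1b) val=1 bits=0x1 at bit 3: 0xd8
id (3b) val=6 bits=0x6 at bit 0: 0xde
word = 0xde → big-endian bytes:
  [0]=0xde

de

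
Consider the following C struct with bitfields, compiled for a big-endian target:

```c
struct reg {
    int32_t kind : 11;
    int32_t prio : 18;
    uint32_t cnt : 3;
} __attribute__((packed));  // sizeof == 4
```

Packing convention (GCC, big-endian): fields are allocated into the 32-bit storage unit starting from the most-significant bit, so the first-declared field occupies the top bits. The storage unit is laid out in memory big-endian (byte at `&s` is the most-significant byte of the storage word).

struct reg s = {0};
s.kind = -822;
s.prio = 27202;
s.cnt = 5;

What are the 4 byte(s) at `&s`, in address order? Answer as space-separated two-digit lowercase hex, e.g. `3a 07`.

kind:11 = -822 → 0x4ca << 21 → word 0x99400000
prio:18 = 27202 → 0x6a42 << 3 → word 0x99435210
cnt:3 = 5 → 0x5 << 0 → word 0x99435215
word = 0x99435215 → big-endian bytes:
  [0]=0x99  [1]=0x43  [2]=0x52  [3]=0x15

99 43 52 15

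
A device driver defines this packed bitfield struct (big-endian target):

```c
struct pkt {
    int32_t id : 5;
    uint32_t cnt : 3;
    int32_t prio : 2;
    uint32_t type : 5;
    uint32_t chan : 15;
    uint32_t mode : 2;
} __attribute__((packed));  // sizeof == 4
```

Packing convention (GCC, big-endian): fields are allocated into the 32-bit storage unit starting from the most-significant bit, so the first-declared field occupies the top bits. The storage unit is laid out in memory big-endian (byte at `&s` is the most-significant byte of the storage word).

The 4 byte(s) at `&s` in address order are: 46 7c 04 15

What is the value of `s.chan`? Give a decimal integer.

261

[0]=0x46 [1]=0x7c [2]=0x04 [3]=0x15 (big-endian) → word 0x467c0415
id:5 @ bit 27 → (0x467c0415>>27)&0x1f = 0x8
cnt:3 @ bit 24 → (0x467c0415>>24)&0x7 = 0x6
prio:2 @ bit 22 → (0x467c0415>>22)&0x3 = 0x1
type:5 @ bit 17 → (0x467c0415>>17)&0x1f = 0x1e
chan:15 @ bit 2 → (0x467c0415>>2)&0x7fff = 0x105  ←
mode:2 @ bit 0 → (0x467c0415>>0)&0x3 = 0x1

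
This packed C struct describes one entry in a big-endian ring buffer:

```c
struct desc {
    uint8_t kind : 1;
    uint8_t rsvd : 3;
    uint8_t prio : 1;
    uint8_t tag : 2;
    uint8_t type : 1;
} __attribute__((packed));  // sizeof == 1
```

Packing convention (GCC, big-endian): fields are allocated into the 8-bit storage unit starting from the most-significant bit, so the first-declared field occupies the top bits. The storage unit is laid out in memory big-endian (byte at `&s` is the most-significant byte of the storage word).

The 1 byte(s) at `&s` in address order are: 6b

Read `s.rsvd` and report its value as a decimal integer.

6

[0]=0x6b (big-endian) → word 0x6b
kind [7+:1] = (word>>7) & 0x1 = 0
rsvd [4+:3] = (word>>4) & 0x7 = 6  ←
prio [3+:1] = (word>>3) & 0x1 = 1
tag [1+:2] = (word>>1) & 0x3 = 1
type [0+:1] = (word>>0) & 0x1 = 1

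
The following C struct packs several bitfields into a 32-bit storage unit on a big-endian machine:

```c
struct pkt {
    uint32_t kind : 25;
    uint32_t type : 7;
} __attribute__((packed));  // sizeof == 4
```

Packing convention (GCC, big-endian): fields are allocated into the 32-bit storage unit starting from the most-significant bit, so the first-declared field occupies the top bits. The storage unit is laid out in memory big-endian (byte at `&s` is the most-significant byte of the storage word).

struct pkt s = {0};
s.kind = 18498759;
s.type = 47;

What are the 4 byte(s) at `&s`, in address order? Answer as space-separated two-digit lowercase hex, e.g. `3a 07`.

8d 22 63 af

kind (25b) val=18498759 bits=0x11a44c7 at bit 7: 0x8d226380
type (7b) val=47 bits=0x2f at bit 0: 0x8d2263af
word = 0x8d2263af → big-endian bytes:
  [0]=0x8d  [1]=0x22  [2]=0x63  [3]=0xaf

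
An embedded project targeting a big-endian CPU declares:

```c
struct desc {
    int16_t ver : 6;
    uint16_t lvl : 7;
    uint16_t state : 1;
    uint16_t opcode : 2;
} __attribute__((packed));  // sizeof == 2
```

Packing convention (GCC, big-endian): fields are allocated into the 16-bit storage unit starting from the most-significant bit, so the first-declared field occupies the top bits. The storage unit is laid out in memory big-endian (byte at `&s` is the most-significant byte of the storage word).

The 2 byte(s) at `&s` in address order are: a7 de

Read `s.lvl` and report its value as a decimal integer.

[0]=0xa7 [1]=0xde (big-endian) → word 0xa7de
ver:6 @ bit 10 → (0xa7de>>10)&0x3f = 0x29
lvl:7 @ bit 3 → (0xa7de>>3)&0x7f = 0x7b  ←
state:1 @ bit 2 → (0xa7de>>2)&0x1 = 0x1
opcode:2 @ bit 0 → (0xa7de>>0)&0x3 = 0x2

123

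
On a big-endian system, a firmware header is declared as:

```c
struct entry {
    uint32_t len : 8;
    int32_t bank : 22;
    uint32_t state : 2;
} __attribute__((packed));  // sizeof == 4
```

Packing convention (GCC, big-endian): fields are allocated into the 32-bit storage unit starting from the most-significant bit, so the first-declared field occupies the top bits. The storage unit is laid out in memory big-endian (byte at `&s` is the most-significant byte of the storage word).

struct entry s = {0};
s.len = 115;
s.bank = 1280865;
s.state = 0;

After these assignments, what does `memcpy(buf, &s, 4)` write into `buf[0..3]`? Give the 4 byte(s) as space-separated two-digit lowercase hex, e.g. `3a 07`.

73 4e 2d 84

len (8b) val=115 bits=0x73 at bit 24: 0x73000000
bank (22b) val=1280865 bits=0x138b61 at bit 2: 0x734e2d84
state (2b) val=0 bits=0x0 at bit 0: 0x734e2d84
word = 0x734e2d84 → big-endian bytes:
  [0]=0x73  [1]=0x4e  [2]=0x2d  [3]=0x84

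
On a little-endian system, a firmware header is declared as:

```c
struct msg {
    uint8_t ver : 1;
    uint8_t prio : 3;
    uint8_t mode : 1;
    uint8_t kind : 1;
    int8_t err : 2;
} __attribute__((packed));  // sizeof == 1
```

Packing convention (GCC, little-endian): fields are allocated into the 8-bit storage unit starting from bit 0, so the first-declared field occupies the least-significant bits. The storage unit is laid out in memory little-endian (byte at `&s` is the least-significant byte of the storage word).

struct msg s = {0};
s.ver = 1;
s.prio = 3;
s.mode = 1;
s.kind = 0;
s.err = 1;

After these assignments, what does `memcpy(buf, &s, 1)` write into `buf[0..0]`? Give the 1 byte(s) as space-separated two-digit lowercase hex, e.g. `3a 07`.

57

[0+:1] ver=1 & 0x1 = 0x1; word=0x01
[1+:3] prio=3 & 0x7 = 0x3; word=0x07
[4+:1] mode=1 & 0x1 = 0x1; word=0x17
[5+:1] kind=0 & 0x1 = 0x0; word=0x17
[6+:2] err=1 & 0x3 = 0x1; word=0x57
word = 0x57 → little-endian bytes:
  [0]=0x57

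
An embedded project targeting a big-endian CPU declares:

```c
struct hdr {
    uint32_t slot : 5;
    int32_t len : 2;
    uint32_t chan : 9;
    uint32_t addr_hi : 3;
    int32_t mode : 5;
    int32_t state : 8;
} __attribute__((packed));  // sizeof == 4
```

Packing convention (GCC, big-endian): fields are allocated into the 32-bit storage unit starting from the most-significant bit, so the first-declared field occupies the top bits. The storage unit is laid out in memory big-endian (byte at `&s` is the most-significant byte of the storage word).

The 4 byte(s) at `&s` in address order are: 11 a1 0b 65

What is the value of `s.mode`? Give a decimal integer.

[0]=0x11 [1]=0xa1 [2]=0x0b [3]=0x65 (big-endian) → word 0x11a10b65
slot [27+:5] = (word>>27) & 0x1f = 2
len [25+:2] = (word>>25) & 0x3 = 0
chan [16+:9] = (word>>16) & 0x1ff = 417
addr_hi [13+:3] = (word>>13) & 0x7 = 0
mode [8+:5] = (word>>8) & 0x1f = 11  ←
state [0+:8] = (word>>0) & 0xff = 101
mode signed 5b, MSB=0: value = 11

11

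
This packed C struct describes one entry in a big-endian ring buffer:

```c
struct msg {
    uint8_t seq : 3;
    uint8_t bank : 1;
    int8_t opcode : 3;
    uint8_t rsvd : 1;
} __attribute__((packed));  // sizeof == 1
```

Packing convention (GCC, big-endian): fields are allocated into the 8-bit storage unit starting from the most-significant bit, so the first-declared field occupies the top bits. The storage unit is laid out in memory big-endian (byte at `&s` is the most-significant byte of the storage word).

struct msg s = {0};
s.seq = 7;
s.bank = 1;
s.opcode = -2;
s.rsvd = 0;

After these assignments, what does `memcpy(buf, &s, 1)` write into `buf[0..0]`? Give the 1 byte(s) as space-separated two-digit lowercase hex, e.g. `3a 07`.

fc

seq (3b) val=7 bits=0x7 at bit 5: 0xe0
bank (1b) val=1 bits=0x1 at bit 4: 0xf0
opcode (3b) val=-2 bits=0x6 at bit 1: 0xfc
rsvd (1b) val=0 bits=0x0 at bit 0: 0xfc
word = 0xfc → big-endian bytes:
  [0]=0xfc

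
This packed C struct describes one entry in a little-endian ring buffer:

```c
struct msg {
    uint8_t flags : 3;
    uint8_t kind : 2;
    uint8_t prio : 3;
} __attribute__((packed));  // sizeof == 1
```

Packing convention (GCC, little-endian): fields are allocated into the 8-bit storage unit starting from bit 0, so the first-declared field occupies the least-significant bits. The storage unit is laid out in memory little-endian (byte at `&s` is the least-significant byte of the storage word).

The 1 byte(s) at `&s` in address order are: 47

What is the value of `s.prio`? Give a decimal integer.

2

[0]=0x47 (little-endian) → word 0x47
flags [0+:3] = (word>>0) & 0x7 = 7
kind [3+:2] = (word>>3) & 0x3 = 0
prio [5+:3] = (word>>5) & 0x7 = 2  ←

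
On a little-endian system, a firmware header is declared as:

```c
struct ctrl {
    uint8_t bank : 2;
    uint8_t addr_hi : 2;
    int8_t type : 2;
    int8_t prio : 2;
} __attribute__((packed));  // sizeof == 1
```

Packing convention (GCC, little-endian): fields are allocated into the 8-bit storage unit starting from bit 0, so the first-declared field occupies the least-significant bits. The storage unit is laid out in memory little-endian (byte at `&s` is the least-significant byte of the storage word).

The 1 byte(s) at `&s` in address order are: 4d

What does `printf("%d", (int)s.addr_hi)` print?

[0]=0x4d (little-endian) → word 0x4d
bank [0+:2] = (word>>0) & 0x3 = 1
addr_hi [2+:2] = (word>>2) & 0x3 = 3  ←
type [4+:2] = (word>>4) & 0x3 = 0
prio [6+:2] = (word>>6) & 0x3 = 1

3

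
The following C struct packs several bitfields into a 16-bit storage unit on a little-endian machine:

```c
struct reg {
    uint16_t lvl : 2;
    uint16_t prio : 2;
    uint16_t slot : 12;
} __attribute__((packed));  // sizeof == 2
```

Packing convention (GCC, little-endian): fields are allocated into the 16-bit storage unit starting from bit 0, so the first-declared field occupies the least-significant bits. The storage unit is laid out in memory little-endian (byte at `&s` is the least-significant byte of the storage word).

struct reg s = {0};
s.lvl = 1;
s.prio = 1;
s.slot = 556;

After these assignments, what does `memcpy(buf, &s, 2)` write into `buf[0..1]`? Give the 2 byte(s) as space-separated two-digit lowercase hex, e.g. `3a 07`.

[0+:2] lvl=1 & 0x3 = 0x1; word=0x0001
[2+:2] prio=1 & 0x3 = 0x1; word=0x0005
[4+:12] slot=556 & 0xfff = 0x22c; word=0x22c5
word = 0x22c5 → little-endian bytes:
  [0]=0xc5  [1]=0x22

c5 22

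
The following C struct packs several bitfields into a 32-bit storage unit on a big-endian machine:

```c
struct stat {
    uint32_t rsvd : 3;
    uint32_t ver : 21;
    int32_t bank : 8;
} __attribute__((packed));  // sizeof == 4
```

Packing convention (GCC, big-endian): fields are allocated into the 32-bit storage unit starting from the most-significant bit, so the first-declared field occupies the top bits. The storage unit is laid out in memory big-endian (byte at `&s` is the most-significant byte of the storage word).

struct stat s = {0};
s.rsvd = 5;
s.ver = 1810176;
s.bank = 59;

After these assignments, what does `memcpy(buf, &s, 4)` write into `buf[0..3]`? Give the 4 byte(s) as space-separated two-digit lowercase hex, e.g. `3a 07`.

bb 9f 00 3b

[29+:3] rsvd=5 & 0x7 = 0x5; word=0xa0000000
[8+:21] ver=1810176 & 0x1fffff = 0x1b9f00; word=0xbb9f0000
[0+:8] bank=59 & 0xff = 0x3b; word=0xbb9f003b
word = 0xbb9f003b → big-endian bytes:
  [0]=0xbb  [1]=0x9f  [2]=0x00  [3]=0x3b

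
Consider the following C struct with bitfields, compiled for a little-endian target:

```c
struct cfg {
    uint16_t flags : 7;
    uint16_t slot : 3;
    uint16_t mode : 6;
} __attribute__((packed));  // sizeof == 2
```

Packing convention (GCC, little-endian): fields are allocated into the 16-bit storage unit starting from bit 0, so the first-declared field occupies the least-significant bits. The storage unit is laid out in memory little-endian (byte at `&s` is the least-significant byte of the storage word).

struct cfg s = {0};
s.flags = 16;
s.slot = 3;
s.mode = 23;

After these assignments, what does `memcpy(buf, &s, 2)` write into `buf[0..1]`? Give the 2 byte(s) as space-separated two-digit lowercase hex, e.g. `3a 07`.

flags:7 = 16 → 0x10 << 0 → word 0x0010
slot:3 = 3 → 0x3 << 7 → word 0x0190
mode:6 = 23 → 0x17 << 10 → word 0x5d90
word = 0x5d90 → little-endian bytes:
  [0]=0x90  [1]=0x5d

90 5d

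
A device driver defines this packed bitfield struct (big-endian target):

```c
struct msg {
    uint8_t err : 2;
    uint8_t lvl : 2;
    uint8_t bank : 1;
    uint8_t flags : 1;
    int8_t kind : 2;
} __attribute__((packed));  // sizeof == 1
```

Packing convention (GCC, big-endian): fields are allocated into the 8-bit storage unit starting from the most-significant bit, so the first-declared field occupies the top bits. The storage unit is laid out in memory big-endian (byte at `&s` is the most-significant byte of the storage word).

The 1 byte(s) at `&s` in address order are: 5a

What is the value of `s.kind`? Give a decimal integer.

-2

[0]=0x5a (big-endian) → word 0x5a
err:2 @ bit 6 → (0x5a>>6)&0x3 = 0x1
lvl:2 @ bit 4 → (0x5a>>4)&0x3 = 0x1
bank:1 @ bit 3 → (0x5a>>3)&0x1 = 0x1
flags:1 @ bit 2 → (0x5a>>2)&0x1 = 0x0
kind:2 @ bit 0 → (0x5a>>0)&0x3 = 0x2  ←
kind signed 2b, MSB=1: 2 - 4 = -2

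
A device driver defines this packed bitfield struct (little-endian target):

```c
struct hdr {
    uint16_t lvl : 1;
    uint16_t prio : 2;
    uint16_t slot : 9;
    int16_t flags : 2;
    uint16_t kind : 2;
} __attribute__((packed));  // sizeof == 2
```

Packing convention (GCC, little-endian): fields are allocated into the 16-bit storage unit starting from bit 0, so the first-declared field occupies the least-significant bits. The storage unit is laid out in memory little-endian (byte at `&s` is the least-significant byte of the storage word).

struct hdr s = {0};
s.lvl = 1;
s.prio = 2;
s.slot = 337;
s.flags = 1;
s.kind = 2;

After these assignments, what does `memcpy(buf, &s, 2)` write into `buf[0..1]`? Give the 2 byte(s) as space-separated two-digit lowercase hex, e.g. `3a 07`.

8d 9a

lvl:1 = 1 → 0x1 << 0 → word 0x0001
prio:2 = 2 → 0x2 << 1 → word 0x0005
slot:9 = 337 → 0x151 << 3 → word 0x0a8d
flags:2 = 1 → 0x1 << 12 → word 0x1a8d
kind:2 = 2 → 0x2 << 14 → word 0x9a8d
word = 0x9a8d → little-endian bytes:
  [0]=0x8d  [1]=0x9a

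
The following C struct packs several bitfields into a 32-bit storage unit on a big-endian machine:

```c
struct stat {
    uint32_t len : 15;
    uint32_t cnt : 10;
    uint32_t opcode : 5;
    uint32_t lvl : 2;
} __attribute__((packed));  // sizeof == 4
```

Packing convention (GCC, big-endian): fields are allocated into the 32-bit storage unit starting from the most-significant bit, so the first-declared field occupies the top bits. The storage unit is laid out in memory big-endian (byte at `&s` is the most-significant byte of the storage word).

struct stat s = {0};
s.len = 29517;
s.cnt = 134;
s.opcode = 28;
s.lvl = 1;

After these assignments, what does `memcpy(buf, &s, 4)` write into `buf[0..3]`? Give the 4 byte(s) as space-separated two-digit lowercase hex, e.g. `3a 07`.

len:15 = 29517 → 0x734d << 17 → word 0xe69a0000
cnt:10 = 134 → 0x86 << 7 → word 0xe69a4300
opcode:5 = 28 → 0x1c << 2 → word 0xe69a4370
lvl:2 = 1 → 0x1 << 0 → word 0xe69a4371
word = 0xe69a4371 → big-endian bytes:
  [0]=0xe6  [1]=0x9a  [2]=0x43  [3]=0x71

e6 9a 43 71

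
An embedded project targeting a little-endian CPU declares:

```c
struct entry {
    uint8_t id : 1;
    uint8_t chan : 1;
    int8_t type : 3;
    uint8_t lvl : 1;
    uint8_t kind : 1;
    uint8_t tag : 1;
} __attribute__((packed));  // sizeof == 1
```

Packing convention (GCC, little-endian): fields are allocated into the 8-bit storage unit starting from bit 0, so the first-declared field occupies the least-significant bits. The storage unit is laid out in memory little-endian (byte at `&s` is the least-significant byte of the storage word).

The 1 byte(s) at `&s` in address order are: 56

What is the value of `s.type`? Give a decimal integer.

-3

[0]=0x56 (little-endian) → word 0x56
id [0+:1] = (word>>0) & 0x1 = 0
chan [1+:1] = (word>>1) & 0x1 = 1
type [2+:3] = (word>>2) & 0x7 = 5  ←
lvl [5+:1] = (word>>5) & 0x1 = 0
kind [6+:1] = (word>>6) & 0x1 = 1
tag [7+:1] = (word>>7) & 0x1 = 0
type signed 3b, MSB=1: 5 - 8 = -3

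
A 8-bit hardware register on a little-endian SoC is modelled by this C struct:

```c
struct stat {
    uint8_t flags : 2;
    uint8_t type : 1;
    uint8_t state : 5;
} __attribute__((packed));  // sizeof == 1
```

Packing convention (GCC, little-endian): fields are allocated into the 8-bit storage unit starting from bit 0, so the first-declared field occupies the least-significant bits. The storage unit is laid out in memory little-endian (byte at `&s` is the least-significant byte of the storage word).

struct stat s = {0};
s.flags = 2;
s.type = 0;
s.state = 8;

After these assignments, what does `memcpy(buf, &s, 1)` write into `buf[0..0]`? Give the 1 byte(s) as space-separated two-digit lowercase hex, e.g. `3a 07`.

42

[0+:2] flags=2 & 0x3 = 0x2; word=0x02
[2+:1] type=0 & 0x1 = 0x0; word=0x02
[3+:5] state=8 & 0x1f = 0x8; word=0x42
word = 0x42 → little-endian bytes:
  [0]=0x42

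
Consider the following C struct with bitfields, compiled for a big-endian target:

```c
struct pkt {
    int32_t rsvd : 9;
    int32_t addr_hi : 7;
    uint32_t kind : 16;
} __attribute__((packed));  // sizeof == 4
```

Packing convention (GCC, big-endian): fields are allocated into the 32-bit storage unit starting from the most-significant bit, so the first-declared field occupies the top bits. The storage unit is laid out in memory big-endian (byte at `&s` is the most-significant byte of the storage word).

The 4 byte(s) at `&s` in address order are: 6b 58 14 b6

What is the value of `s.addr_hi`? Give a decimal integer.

-40

[0]=0x6b [1]=0x58 [2]=0x14 [3]=0xb6 (big-endian) → word 0x6b5814b6
rsvd:9 @ bit 23 → (0x6b5814b6>>23)&0x1ff = 0xd6
addr_hi:7 @ bit 16 → (0x6b5814b6>>16)&0x7f = 0x58  ←
kind:16 @ bit 0 → (0x6b5814b6>>0)&0xffff = 0x14b6
addr_hi signed 7b, MSB=1: 88 - 128 = -40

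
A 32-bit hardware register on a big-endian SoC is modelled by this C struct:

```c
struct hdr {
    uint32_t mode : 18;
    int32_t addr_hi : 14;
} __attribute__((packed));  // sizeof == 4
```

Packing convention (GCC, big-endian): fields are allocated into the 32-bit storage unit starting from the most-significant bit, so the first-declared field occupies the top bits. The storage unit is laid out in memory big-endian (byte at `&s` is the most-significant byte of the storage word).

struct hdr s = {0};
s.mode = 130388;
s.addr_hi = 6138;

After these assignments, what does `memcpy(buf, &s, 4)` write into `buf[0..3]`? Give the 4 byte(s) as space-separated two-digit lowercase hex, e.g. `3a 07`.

7f 55 17 fa

mode (18b) val=130388 bits=0x1fd54 at bit 14: 0x7f550000
addr_hi (14b) val=6138 bits=0x17fa at bit 0: 0x7f5517fa
word = 0x7f5517fa → big-endian bytes:
  [0]=0x7f  [1]=0x55  [2]=0x17  [3]=0xfa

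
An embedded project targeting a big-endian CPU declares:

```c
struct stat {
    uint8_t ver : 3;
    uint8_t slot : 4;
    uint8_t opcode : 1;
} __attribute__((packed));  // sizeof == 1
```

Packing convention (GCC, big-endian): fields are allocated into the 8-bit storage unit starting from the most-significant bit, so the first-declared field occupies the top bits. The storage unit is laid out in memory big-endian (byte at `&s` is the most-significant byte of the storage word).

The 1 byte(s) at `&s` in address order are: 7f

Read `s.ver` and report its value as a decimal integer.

[0]=0x7f (big-endian) → word 0x7f
ver [5+:3] = (word>>5) & 0x7 = 3  ←
slot [1+:4] = (word>>1) & 0xf = 15
opcode [0+:1] = (word>>0) & 0x1 = 1

3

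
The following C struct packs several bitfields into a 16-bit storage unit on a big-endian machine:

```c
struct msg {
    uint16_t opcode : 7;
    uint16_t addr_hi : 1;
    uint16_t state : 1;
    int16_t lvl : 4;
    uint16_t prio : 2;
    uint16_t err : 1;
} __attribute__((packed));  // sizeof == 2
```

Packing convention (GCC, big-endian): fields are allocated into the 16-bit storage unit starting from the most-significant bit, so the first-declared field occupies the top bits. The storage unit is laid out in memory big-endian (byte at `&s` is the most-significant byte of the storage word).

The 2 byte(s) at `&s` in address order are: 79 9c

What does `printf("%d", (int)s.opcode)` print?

[0]=0x79 [1]=0x9c (big-endian) → word 0x799c
opcode:7 @ bit 9 → (0x799c>>9)&0x7f = 0x3c  ←
addr_hi:1 @ bit 8 → (0x799c>>8)&0x1 = 0x1
state:1 @ bit 7 → (0x799c>>7)&0x1 = 0x1
lvl:4 @ bit 3 → (0x799c>>3)&0xf = 0x3
prio:2 @ bit 1 → (0x799c>>1)&0x3 = 0x2
err:1 @ bit 0 → (0x799c>>0)&0x1 = 0x0

60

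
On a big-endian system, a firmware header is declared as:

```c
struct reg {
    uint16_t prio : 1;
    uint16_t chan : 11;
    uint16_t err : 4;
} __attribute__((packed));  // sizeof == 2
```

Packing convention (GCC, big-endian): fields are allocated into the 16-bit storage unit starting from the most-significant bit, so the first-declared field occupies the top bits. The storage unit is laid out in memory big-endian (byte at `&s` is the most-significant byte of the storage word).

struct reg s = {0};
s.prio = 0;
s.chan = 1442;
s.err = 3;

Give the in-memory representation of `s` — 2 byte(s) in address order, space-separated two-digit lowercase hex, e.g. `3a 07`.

5a 23

prio (1b) val=0 bits=0x0 at bit 15: 0x0000
chan (11b) val=1442 bits=0x5a2 at bit 4: 0x5a20
err (4b) val=3 bits=0x3 at bit 0: 0x5a23
word = 0x5a23 → big-endian bytes:
  [0]=0x5a  [1]=0x23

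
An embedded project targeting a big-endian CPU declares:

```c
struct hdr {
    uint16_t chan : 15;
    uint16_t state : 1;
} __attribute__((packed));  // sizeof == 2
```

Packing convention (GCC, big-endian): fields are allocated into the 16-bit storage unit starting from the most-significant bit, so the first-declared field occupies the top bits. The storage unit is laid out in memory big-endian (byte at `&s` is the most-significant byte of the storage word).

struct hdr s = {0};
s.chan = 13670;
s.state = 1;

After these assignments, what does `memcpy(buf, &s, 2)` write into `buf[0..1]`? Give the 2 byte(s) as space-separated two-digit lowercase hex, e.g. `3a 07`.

6a cd

[1+:15] chan=13670 & 0x7fff = 0x3566; word=0x6acc
[0+:1] state=1 & 0x1 = 0x1; word=0x6acd
word = 0x6acd → big-endian bytes:
  [0]=0x6a  [1]=0xcd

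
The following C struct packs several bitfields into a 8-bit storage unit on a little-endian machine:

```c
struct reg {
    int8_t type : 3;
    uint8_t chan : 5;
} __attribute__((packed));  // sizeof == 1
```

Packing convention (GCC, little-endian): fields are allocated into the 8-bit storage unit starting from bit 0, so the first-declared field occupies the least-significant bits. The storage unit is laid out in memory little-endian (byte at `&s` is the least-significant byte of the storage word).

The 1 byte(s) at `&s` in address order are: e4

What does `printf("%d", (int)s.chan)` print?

28

[0]=0xe4 (little-endian) → word 0xe4
type [0+:3] = (word>>0) & 0x7 = 4
chan [3+:5] = (word>>3) & 0x1f = 28  ←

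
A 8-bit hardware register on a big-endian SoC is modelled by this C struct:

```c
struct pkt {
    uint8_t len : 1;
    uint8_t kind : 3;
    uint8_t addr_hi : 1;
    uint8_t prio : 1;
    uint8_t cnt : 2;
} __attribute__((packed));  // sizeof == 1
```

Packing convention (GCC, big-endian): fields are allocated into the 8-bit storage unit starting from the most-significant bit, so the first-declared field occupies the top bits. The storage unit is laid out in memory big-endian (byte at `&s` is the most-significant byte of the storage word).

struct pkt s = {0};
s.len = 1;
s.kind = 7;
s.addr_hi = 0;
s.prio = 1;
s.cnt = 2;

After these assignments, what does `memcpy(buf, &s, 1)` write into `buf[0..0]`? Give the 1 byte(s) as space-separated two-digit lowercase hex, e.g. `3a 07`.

f6

len (1b) val=1 bits=0x1 at bit 7: 0x80
kind (3b) val=7 bits=0x7 at bit 4: 0xf0
addr_hi (1b) val=0 bits=0x0 at bit 3: 0xf0
prio (1b) val=1 bits=0x1 at bit 2: 0xf4
cnt (2b) val=2 bits=0x2 at bit 0: 0xf6
word = 0xf6 → big-endian bytes:
  [0]=0xf6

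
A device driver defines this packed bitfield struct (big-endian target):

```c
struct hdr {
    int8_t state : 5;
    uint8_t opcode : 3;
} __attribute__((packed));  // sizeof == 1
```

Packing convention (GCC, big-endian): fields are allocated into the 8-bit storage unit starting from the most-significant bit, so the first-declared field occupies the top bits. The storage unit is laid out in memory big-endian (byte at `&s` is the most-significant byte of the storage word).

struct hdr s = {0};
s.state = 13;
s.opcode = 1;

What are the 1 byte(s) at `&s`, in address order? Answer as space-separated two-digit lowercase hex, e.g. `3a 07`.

69

state:5 = 13 → 0xd << 3 → word 0x68
opcode:3 = 1 → 0x1 << 0 → word 0x69
word = 0x69 → big-endian bytes:
  [0]=0x69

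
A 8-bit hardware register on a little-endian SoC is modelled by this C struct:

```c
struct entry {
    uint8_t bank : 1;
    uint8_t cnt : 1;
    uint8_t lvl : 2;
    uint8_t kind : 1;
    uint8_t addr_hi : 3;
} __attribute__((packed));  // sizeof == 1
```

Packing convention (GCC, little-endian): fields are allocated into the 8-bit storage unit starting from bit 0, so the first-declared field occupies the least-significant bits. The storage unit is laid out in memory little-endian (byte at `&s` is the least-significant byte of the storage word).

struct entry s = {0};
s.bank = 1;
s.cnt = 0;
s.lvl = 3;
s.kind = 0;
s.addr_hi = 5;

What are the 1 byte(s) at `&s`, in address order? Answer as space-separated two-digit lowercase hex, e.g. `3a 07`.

ad

bank:1 = 1 → 0x1 << 0 → word 0x01
cnt:1 = 0 → 0x0 << 1 → word 0x01
lvl:2 = 3 → 0x3 << 2 → word 0x0d
kind:1 = 0 → 0x0 << 4 → word 0x0d
addr_hi:3 = 5 → 0x5 << 5 → word 0xad
word = 0xad → little-endian bytes:
  [0]=0xad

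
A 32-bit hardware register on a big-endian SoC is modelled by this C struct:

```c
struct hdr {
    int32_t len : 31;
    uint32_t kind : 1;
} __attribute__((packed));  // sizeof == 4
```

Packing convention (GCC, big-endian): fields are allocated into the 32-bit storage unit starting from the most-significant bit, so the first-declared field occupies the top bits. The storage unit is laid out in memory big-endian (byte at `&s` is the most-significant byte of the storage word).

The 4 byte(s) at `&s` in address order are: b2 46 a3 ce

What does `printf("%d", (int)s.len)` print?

-651996697

[0]=0xb2 [1]=0x46 [2]=0xa3 [3]=0xce (big-endian) → word 0xb246a3ce
len [1+:31] = (word>>1) & 0x7fffffff = 1495486951  ←
kind [0+:1] = (word>>0) & 0x1 = 0
len signed 31b, MSB=1: 1495486951 - 2147483648 = -651996697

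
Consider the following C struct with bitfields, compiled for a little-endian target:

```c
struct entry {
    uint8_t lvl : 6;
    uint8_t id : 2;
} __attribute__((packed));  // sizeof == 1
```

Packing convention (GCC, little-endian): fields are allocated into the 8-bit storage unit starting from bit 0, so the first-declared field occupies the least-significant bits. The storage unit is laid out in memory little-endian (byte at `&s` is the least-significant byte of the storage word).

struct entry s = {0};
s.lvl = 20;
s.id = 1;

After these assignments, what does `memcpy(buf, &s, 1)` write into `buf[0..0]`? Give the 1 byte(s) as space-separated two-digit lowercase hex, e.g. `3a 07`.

54

lvl (6b) val=20 bits=0x14 at bit 0: 0x14
id (2b) val=1 bits=0x1 at bit 6: 0x54
word = 0x54 → little-endian bytes:
  [0]=0x54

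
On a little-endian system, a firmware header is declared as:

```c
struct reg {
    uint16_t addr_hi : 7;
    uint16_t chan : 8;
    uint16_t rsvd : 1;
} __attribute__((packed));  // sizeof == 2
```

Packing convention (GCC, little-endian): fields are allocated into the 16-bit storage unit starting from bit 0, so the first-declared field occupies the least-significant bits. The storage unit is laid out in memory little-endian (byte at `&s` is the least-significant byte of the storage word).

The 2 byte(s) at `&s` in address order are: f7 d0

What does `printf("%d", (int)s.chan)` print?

161

[0]=0xf7 [1]=0xd0 (little-endian) → word 0xd0f7
addr_hi:7 @ bit 0 → (0xd0f7>>0)&0x7f = 0x77
chan:8 @ bit 7 → (0xd0f7>>7)&0xff = 0xa1  ←
rsvd:1 @ bit 15 → (0xd0f7>>15)&0x1 = 0x1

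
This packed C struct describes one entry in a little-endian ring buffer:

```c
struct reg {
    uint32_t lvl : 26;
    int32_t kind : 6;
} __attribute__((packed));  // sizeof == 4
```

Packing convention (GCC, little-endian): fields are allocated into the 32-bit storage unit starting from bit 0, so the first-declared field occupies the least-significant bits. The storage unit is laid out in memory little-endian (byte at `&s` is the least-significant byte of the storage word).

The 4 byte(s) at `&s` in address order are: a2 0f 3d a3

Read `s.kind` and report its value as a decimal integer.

-24

[0]=0xa2 [1]=0x0f [2]=0x3d [3]=0xa3 (little-endian) → word 0xa33d0fa2
lvl [0+:26] = (word>>0) & 0x3ffffff = 54333346
kind [26+:6] = (word>>26) & 0x3f = 40  ←
kind signed 6b, MSB=1: 40 - 64 = -24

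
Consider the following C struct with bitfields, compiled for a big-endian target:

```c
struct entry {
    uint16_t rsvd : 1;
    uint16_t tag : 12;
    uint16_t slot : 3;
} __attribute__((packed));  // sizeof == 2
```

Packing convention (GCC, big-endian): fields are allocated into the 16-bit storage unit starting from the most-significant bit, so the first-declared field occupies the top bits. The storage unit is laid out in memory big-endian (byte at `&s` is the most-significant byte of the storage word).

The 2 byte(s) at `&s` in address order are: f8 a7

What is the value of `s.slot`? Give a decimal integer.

7

[0]=0xf8 [1]=0xa7 (big-endian) → word 0xf8a7
rsvd [15+:1] = (word>>15) & 0x1 = 1
tag [3+:12] = (word>>3) & 0xfff = 3860
slot [0+:3] = (word>>0) & 0x7 = 7  ←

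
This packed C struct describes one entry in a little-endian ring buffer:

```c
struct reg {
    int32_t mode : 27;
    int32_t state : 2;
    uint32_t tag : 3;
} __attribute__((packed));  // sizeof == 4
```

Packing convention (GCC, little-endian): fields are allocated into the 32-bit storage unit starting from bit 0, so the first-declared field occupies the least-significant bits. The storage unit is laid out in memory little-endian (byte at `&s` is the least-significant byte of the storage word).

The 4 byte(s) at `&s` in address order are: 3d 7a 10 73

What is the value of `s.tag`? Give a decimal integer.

[0]=0x3d [1]=0x7a [2]=0x10 [3]=0x73 (little-endian) → word 0x73107a3d
mode [0+:27] = (word>>0) & 0x7ffffff = 51411517
state [27+:2] = (word>>27) & 0x3 = 2
tag [29+:3] = (word>>29) & 0x7 = 3  ←

3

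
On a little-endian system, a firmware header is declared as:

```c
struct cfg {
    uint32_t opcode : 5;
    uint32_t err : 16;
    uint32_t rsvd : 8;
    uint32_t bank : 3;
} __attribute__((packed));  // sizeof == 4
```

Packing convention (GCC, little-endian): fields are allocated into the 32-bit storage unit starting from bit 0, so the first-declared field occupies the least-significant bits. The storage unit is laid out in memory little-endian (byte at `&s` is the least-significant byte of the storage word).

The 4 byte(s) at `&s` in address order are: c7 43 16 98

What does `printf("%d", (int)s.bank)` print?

4

[0]=0xc7 [1]=0x43 [2]=0x16 [3]=0x98 (little-endian) → word 0x981643c7
opcode [0+:5] = (word>>0) & 0x1f = 7
err [5+:16] = (word>>5) & 0xffff = 45598
rsvd [21+:8] = (word>>21) & 0xff = 192
bank [29+:3] = (word>>29) & 0x7 = 4  ←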